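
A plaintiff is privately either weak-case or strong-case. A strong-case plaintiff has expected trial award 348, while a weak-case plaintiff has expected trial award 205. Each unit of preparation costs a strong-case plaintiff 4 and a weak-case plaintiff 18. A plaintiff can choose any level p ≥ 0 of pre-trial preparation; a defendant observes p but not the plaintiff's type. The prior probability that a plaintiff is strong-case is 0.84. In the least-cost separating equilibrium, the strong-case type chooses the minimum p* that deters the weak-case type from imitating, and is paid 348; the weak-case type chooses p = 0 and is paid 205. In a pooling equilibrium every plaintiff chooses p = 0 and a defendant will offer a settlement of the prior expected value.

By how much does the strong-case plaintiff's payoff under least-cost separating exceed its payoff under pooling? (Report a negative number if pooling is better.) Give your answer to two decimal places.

Least-cost separating signal: p* solves 205 = 348 − 18·p*, so p* = (348 − 205)/18 ≈ 7.9444.
Strong-case type's separating payoff: 348 − 4 × p* = 348 − 4 × (348 − 205)/18 = 348 − 572/18 ≈ 316.2222.
Pooling payoff: 0.84 × 348 + 0.16 × 205 = 325.12.
Difference: 316.2222 − 325.12 = -8.8978, i.e. -8.90 to two decimal places.
The strong-case type would prefer the pooling outcome.

-8.90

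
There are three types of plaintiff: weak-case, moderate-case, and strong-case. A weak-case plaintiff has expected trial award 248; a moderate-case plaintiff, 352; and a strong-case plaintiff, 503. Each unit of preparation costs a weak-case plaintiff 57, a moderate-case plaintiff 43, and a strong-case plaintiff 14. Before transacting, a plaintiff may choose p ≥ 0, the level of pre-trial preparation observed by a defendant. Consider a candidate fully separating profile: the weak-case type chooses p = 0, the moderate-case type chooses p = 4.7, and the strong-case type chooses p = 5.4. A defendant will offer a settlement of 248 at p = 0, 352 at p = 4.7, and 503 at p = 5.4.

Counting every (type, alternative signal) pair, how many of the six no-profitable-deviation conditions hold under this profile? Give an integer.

Weak-case (own payoff 248): to p=4.7 gives 352 − 57×4.7 = 84.1 → no gain ✓; to p=5.4 gives 503 − 57×5.4 = 195.2 → no gain ✓.
Moderate-case (own payoff 352 − 43×4.7 = 149.9): to p=0 gives 248 → profitable ✗; to p=5.4 gives 503 − 43×5.4 = 270.8 → profitable ✗.
Strong-case (own payoff 503 − 14×5.4 = 427.4): to p=0 gives 248 → no gain ✓; to p=4.7 gives 352 − 14×4.7 = 286.2 → no gain ✓.
4 of the 6 constraints hold; not an equilibrium.

4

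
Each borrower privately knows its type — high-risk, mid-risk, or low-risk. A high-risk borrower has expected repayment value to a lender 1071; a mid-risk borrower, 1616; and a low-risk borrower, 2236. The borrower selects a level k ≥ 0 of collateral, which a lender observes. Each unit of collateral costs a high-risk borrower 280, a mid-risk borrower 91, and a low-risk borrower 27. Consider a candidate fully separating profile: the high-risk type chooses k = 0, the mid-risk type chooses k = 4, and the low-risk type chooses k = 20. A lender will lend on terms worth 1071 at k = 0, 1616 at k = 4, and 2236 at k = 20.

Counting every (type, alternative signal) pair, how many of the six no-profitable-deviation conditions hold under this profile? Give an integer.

Mid-risk (own payoff 1616 − 91×4 = 1252): to k=0 gives 1071 → no gain ✓; to k=20 gives 2236 − 91×20 = 416 → no gain ✓.
High-risk (own payoff 1071): to k=4 gives 1616 − 280×4 = 496 → no gain ✓; to k=20 gives 2236 − 280×20 = -3364 → no gain ✓.
Low-risk (own payoff 2236 − 27×20 = 1696): to k=0 gives 1071 → no gain ✓; to k=4 gives 1616 − 27×4 = 1508 → no gain ✓.
6 of the 6 constraints hold; this profile is a separating equilibrium.

6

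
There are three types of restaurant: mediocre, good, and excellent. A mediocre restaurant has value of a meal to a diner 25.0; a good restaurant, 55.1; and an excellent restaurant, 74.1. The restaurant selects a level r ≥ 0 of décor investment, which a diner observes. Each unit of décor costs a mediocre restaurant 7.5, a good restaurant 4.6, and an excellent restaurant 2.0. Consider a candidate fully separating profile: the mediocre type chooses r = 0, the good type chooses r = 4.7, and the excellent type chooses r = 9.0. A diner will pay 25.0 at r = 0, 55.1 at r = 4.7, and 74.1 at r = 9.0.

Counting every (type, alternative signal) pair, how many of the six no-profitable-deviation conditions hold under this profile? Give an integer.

Good (own payoff 55.1 − 4.6×4.7 = 33.48): to r=0 gives 25.0 → no gain ✓; to r=9.0 gives 74.1 − 4.6×9.0 = 32.7 → no gain ✓.
Excellent (own payoff 74.1 − 2.0×9.0 = 56.1): to r=0 gives 25.0 → no gain ✓; to r=4.7 gives 55.1 − 2.0×4.7 = 45.7 → no gain ✓.
Mediocre (own payoff 25.0): to r=4.7 gives 55.1 − 7.5×4.7 = 19.85 → no gain ✓; to r=9.0 gives 74.1 − 7.5×9.0 = 6.6 → no gain ✓.
6 of the 6 constraints hold; this profile is a separating equilibrium.

6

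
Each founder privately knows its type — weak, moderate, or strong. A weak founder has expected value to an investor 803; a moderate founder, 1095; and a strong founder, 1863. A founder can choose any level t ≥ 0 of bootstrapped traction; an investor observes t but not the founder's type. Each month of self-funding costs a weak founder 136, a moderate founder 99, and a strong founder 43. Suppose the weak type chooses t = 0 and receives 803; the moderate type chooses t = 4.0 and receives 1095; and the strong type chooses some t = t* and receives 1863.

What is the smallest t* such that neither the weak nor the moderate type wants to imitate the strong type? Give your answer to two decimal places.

Moderate type (on-path payoff 1095 − 99×4.0 = 699) won't mimic when 699 ≥ 1863 − 99·t*, i.e. t* ≥ 11.76.
Weak type (on-path payoff 803) won't mimic when 803 ≥ 1863 − 136·t*, i.e. t* ≥ 7.79.
Both must hold, so t* = max(7.79, 11.76) = 11.76. The moderate type's constraint binds.

11.76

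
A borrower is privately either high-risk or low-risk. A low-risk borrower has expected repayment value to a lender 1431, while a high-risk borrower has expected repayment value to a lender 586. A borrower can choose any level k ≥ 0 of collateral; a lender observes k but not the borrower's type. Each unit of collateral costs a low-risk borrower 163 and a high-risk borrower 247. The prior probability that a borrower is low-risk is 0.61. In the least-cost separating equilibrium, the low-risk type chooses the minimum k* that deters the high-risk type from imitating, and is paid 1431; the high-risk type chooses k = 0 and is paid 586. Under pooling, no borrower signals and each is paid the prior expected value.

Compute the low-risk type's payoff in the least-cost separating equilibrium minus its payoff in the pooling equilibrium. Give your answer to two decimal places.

-228.08

Least-cost separating signal: k* solves 586 = 1431 − 247·k*, so k* = (1431 − 586)/247 ≈ 3.4211.
Low-risk type's separating payoff: 1431 − 163 × k* = 1431 − 163 × (1431 − 586)/247 = 1431 − 137735/247 ≈ 873.3684.
Pooling payoff: 0.61 × 1431 + 0.39 × 586 = 1101.45.
Difference: 873.3684 − 1101.45 = -228.0816, i.e. -228.08 to two decimal places.
The low-risk type would prefer the pooling outcome.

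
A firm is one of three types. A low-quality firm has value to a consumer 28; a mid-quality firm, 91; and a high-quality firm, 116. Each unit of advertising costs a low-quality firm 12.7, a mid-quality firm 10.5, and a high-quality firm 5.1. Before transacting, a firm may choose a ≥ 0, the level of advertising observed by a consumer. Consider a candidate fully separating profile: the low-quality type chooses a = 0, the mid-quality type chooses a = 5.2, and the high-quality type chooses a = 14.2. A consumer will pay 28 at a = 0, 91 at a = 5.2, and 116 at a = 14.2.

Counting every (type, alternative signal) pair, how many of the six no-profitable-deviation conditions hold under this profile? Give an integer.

5

Mid-quality (own payoff 91 − 10.5×5.2 = 36.4): to a=0 gives 28 → no gain ✓; to a=14.2 gives 116 − 10.5×14.2 = -33.1 → no gain ✓.
High-quality (own payoff 116 − 5.1×14.2 = 43.58): to a=0 gives 28 → no gain ✓; to a=5.2 gives 91 − 5.1×5.2 = 64.48 → profitable ✗.
Low-quality (own payoff 28): to a=5.2 gives 91 − 12.7×5.2 = 24.96 → no gain ✓; to a=14.2 gives 116 − 12.7×14.2 = -64.34 → no gain ✓.
5 of the 6 constraints hold; not an equilibrium.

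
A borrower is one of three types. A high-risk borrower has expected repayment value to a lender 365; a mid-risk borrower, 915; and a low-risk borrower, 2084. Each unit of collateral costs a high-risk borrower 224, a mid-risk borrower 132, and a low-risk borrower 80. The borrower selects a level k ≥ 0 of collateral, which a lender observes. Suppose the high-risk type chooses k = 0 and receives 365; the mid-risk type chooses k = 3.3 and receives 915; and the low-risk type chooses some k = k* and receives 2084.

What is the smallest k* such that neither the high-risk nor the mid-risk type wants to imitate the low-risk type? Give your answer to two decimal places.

High-risk type (on-path payoff 365) won't mimic when 365 ≥ 2084 − 224·k*, i.e. k* ≥ 7.67.
Mid-risk type (on-path payoff 915 − 132×3.3 = 479.4) won't mimic when 479.4 ≥ 2084 − 132·k*, i.e. k* ≥ 12.16.
Both must hold, so k* = max(7.67, 12.16) = 12.16. The mid-risk type's constraint binds.

12.16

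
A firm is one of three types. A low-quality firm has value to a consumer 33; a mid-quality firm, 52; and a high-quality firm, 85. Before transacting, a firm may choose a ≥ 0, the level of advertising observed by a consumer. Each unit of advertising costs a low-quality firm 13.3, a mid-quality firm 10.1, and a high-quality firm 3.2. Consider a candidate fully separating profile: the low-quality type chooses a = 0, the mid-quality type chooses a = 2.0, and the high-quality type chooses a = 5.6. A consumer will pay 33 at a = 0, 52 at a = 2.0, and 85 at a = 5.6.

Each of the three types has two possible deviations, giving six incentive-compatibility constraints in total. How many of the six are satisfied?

High-quality (own payoff 85 − 3.2×5.6 = 67.08): to a=0 gives 33 → no gain ✓; to a=2.0 gives 52 − 3.2×2.0 = 45.6 → no gain ✓.
Low-quality (own payoff 33): to a=2.0 gives 52 − 13.3×2.0 = 25.4 → no gain ✓; to a=5.6 gives 85 − 13.3×5.6 = 10.52 → no gain ✓.
Mid-quality (own payoff 52 − 10.1×2.0 = 31.8): to a=0 gives 33 → profitable ✗; to a=5.6 gives 85 − 10.1×5.6 = 28.44 → no gain ✓.
5 of the 6 constraints hold; not an equilibrium.

5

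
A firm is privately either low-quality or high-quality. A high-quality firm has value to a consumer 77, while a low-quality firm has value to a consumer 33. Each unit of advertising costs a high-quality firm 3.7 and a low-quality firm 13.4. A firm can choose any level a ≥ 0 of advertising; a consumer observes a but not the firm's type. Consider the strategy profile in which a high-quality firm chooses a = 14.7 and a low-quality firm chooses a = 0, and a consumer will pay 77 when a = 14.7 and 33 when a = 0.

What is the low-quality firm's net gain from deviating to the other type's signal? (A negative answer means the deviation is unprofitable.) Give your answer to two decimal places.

-152.98

Playing a = 0 the low-quality firm receives 33.
Deviating to a = 14.7 brings payment 77 at cost 13.4 × 14.7 = 196.98, netting -119.98.
Gain from deviating: -119.98 − 33 = -152.98.
The gain is negative, so the low-quality type's incentive-compatibility constraint is satisfied.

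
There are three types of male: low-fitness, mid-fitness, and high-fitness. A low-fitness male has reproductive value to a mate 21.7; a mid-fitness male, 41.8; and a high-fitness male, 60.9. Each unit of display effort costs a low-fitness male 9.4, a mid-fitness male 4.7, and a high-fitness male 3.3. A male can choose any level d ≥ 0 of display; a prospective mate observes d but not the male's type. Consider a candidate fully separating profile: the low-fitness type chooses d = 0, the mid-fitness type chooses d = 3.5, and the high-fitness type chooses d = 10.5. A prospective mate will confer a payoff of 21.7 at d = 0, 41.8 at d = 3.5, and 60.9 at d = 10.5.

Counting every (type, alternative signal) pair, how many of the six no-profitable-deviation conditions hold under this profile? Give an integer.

Mid-fitness (own payoff 41.8 − 4.7×3.5 = 25.35): to d=0 gives 21.7 → no gain ✓; to d=10.5 gives 60.9 − 4.7×10.5 = 11.55 → no gain ✓.
Low-fitness (own payoff 21.7): to d=3.5 gives 41.8 − 9.4×3.5 = 8.9 → no gain ✓; to d=10.5 gives 60.9 − 9.4×10.5 = -37.8 → no gain ✓.
High-fitness (own payoff 60.9 − 3.3×10.5 = 26.25): to d=0 gives 21.7 → no gain ✓; to d=3.5 gives 41.8 − 3.3×3.5 = 30.25 → profitable ✗.
5 of the 6 constraints hold; not an equilibrium.

5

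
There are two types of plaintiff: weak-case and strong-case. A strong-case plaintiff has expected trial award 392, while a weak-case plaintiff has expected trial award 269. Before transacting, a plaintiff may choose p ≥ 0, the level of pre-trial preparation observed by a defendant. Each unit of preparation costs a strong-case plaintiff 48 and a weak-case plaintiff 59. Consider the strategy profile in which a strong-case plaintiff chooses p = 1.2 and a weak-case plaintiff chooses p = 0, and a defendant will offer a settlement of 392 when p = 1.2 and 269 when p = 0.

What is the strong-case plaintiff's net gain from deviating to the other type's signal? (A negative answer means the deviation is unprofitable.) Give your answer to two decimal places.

Playing p = 1.2 the strong-case plaintiff receives 392 − 48 × 1.2 = 334.4.
Deviating to p = 0 yields 269 instead.
Gain from deviating: 269 − 334.4 = -65.40.
The gain is negative, so the strong-case type's incentive-compatibility constraint is satisfied.

-65.40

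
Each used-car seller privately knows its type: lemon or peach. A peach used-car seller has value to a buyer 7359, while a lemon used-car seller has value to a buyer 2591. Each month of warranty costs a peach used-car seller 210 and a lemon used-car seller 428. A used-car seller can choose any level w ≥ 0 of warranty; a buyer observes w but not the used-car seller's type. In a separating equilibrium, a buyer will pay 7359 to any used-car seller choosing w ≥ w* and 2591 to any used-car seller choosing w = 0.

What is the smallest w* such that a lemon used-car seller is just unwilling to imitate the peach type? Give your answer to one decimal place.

11.1

A lemon used-car seller choosing w = 0 receives 2591.
Imitating at w* instead would pay 7359 at cost 428·w*, netting 7359 − 428·w*.
Indifference: 2591 = 7359 − 428·w*, so w* = (7359 − 2591) / 428 ≈ 11.1.
At w* the lemon type's incentive constraint just binds; the peach type strictly prefers w* since its per-unit cost is lower.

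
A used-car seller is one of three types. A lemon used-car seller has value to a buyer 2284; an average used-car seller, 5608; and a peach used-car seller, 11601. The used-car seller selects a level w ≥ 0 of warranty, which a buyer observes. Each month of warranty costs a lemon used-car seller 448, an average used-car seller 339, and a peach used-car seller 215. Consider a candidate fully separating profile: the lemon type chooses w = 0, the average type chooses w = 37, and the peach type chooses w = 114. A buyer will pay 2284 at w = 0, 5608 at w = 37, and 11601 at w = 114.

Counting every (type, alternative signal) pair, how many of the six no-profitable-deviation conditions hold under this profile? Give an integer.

3

Lemon (own payoff 2284): to w=37 gives 5608 − 448×37 = -10968 → no gain ✓; to w=114 gives 11601 − 448×114 = -39471 → no gain ✓.
Average (own payoff 5608 − 339×37 = -6935): to w=0 gives 2284 → profitable ✗; to w=114 gives 11601 − 339×114 = -27045 → no gain ✓.
Peach (own payoff 11601 − 215×114 = -12909): to w=0 gives 2284 → profitable ✗; to w=37 gives 5608 − 215×37 = -2347 → profitable ✗.
3 of the 6 constraints hold; not an equilibrium.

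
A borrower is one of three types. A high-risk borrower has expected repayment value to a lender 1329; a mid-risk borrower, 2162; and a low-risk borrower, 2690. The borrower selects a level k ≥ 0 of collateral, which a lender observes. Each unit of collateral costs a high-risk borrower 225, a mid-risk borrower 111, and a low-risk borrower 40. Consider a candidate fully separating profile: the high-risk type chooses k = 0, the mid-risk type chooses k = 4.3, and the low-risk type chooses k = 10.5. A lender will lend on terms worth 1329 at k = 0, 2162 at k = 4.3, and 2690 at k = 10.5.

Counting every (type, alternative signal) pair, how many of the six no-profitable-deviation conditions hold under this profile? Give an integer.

Mid-risk (own payoff 2162 − 111×4.3 = 1684.7): to k=0 gives 1329 → no gain ✓; to k=10.5 gives 2690 − 111×10.5 = 1524.5 → no gain ✓.
Low-risk (own payoff 2690 − 40×10.5 = 2270): to k=0 gives 1329 → no gain ✓; to k=4.3 gives 2162 − 40×4.3 = 1990 → no gain ✓.
High-risk (own payoff 1329): to k=4.3 gives 2162 − 225×4.3 = 1194.5 → no gain ✓; to k=10.5 gives 2690 − 225×10.5 = 327.5 → no gain ✓.
6 of the 6 constraints hold; this profile is a separating equilibrium.

6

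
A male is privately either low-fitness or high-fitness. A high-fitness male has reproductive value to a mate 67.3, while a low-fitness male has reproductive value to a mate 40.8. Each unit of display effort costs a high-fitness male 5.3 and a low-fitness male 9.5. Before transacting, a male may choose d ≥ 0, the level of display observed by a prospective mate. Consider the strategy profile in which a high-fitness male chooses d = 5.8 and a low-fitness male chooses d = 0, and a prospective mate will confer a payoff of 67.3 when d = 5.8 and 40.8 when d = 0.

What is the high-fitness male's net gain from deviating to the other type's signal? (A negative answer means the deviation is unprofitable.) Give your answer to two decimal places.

4.24

Playing d = 5.8 the high-fitness male receives 67.3 − 5.3 × 5.8 = 36.56.
Deviating to d = 0 yields 40.8 instead.
Gain from deviating: 40.8 − 36.56 = 4.24.
The gain is positive, so the high-fitness type's incentive-compatibility constraint is violated — this profile is not a separating equilibrium.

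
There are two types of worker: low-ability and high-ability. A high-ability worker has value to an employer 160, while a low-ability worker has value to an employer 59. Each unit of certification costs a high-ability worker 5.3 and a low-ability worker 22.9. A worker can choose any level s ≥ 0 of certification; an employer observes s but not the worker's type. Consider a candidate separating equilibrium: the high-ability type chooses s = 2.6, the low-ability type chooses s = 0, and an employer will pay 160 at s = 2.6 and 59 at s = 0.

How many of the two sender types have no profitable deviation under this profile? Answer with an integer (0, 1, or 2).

High-ability type: signal → 160 − 5.3 × 2.6 = 146.22; deviate to 0 → 59. IC holds (146.22 ≥ 59).
Low-ability type: stay at 0 → 59; mimic → 160 − 22.9 × 2.6 = 100.46. IC fails (59 < 100.46).
1 of 2 constraints hold, so this profile is not an equilibrium.

1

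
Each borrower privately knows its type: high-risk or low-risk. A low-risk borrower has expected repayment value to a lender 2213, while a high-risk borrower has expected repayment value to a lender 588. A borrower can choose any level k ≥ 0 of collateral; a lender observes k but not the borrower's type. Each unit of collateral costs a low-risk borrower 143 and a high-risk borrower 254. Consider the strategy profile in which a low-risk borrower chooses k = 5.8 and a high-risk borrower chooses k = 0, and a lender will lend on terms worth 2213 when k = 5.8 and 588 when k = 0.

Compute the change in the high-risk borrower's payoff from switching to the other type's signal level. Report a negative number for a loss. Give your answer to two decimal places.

151.80

Playing k = 0 the high-risk borrower receives 588.
Deviating to k = 5.8 brings payment 2213 at cost 254 × 5.8 = 1473.2, netting 739.8.
Gain from deviating: 739.8 − 588 = 151.80.
The gain is positive, so the high-risk type's incentive-compatibility constraint is violated — this profile is not a separating equilibrium.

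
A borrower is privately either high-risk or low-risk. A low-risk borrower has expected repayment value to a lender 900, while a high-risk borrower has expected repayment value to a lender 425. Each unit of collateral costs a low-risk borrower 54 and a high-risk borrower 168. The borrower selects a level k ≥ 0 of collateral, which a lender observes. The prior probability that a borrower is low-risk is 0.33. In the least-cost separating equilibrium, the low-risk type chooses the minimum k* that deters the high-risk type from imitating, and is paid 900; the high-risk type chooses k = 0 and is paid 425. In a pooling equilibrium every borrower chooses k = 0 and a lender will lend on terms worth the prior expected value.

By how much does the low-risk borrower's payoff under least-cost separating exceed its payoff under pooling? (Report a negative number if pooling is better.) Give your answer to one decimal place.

165.6

Least-cost separating signal: k* solves 425 = 900 − 168·k*, so k* = (900 − 425)/168 ≈ 2.8274.
Low-risk type's separating payoff: 900 − 54 × k* = 900 − 54 × (900 − 425)/168 = 900 − 25650/168 ≈ 747.321.
Pooling payoff: 0.33 × 900 + 0.67 × 425 = 581.75.
Difference: 747.321 − 581.75 = 165.571, i.e. 165.6 to one decimal place.
The low-risk type prefers to separate.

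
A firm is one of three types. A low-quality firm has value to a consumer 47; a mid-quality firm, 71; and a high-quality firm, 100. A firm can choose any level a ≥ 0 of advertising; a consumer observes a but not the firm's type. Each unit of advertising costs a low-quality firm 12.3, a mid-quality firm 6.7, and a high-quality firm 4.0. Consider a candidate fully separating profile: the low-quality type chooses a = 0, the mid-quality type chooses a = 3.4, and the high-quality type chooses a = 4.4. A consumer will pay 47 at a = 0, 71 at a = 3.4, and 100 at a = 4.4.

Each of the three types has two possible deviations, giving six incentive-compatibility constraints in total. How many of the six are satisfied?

Low-quality (own payoff 47): to a=3.4 gives 71 − 12.3×3.4 = 29.18 → no gain ✓; to a=4.4 gives 100 − 12.3×4.4 = 45.88 → no gain ✓.
High-quality (own payoff 100 − 4.0×4.4 = 82.4): to a=0 gives 47 → no gain ✓; to a=3.4 gives 71 − 4.0×3.4 = 57.4 → no gain ✓.
Mid-quality (own payoff 71 − 6.7×3.4 = 48.22): to a=0 gives 47 → no gain ✓; to a=4.4 gives 100 − 6.7×4.4 = 70.52 → profitable ✗.
5 of the 6 constraints hold; not an equilibrium.

5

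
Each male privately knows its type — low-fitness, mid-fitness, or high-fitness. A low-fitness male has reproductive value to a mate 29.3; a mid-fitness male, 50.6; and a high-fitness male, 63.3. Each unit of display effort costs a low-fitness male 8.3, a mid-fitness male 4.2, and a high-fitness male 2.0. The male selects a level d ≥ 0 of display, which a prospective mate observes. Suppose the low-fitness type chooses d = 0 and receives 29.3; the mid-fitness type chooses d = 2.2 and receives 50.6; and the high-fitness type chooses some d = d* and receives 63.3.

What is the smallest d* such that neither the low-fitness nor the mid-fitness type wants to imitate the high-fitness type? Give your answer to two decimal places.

5.22

Mid-fitness type (on-path payoff 50.6 − 4.2×2.2 = 41.36) won't mimic when 41.36 ≥ 63.3 − 4.2·d*, i.e. d* ≥ 5.22.
Low-fitness type (on-path payoff 29.3) won't mimic when 29.3 ≥ 63.3 − 8.3·d*, i.e. d* ≥ 4.10.
Both must hold, so d* = max(4.10, 5.22) = 5.22. The mid-fitness type's constraint binds.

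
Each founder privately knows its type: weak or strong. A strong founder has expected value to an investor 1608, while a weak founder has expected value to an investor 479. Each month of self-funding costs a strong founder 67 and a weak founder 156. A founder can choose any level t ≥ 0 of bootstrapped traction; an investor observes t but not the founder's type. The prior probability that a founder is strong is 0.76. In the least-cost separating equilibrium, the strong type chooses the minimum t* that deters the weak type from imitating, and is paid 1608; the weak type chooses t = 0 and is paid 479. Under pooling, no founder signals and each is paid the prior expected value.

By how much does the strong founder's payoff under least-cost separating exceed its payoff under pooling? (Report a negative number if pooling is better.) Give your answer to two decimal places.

-213.93

Least-cost separating signal: t* solves 479 = 1608 − 156·t*, so t* = (1608 − 479)/156 ≈ 7.2372.
Strong type's separating payoff: 1608 − 67 × t* = 1608 − 67 × (1608 − 479)/156 = 1608 − 75643/156 ≈ 1123.1090.
Pooling payoff: 0.76 × 1608 + 0.24 × 479 = 1337.04.
Difference: 1123.1090 − 1337.04 = -213.931, i.e. -213.93 to two decimal places.
The strong type would prefer the pooling outcome.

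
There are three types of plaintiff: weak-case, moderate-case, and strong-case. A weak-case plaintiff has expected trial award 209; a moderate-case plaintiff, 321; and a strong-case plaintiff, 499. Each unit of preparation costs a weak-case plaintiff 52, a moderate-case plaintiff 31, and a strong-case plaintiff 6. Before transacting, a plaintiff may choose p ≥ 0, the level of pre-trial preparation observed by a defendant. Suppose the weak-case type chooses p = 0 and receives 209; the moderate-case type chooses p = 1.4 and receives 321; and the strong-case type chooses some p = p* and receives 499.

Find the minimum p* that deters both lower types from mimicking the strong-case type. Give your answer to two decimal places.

Moderate-case type (on-path payoff 321 − 31×1.4 = 277.6) won't mimic when 277.6 ≥ 499 − 31·p*, i.e. p* ≥ 7.14.
Weak-case type (on-path payoff 209) won't mimic when 209 ≥ 499 − 52·p*, i.e. p* ≥ 5.58.
Both must hold, so p* = max(5.58, 7.14) = 7.14. The moderate-case type's constraint binds.

7.14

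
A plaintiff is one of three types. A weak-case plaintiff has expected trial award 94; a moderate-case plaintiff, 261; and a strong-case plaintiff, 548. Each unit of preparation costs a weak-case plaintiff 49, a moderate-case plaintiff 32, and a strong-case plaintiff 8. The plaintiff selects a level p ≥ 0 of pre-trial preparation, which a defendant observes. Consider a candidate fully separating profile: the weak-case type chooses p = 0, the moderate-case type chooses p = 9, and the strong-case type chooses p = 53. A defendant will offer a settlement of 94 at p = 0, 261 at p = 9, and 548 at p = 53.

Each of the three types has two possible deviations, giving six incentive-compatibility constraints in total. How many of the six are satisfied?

Strong-case (own payoff 548 − 8×53 = 124): to p=0 gives 94 → no gain ✓; to p=9 gives 261 − 8×9 = 189 → profitable ✗.
Moderate-case (own payoff 261 − 32×9 = -27): to p=0 gives 94 → profitable ✗; to p=53 gives 548 − 32×53 = -1148 → no gain ✓.
Weak-case (own payoff 94): to p=9 gives 261 − 49×9 = -180 → no gain ✓; to p=53 gives 548 − 49×53 = -2049 → no gain ✓.
4 of the 6 constraints hold; not an equilibrium.

4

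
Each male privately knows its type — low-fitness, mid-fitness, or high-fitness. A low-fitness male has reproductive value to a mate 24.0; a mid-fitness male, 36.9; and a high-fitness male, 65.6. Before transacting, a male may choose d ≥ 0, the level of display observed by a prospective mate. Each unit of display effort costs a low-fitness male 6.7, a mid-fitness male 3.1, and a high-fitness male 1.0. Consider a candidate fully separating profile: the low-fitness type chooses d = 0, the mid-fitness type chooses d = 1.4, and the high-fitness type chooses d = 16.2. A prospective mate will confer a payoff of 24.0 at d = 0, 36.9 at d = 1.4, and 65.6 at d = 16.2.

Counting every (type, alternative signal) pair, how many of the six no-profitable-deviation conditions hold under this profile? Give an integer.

Low-fitness (own payoff 24.0): to d=1.4 gives 36.9 − 6.7×1.4 = 27.52 → profitable ✗; to d=16.2 gives 65.6 − 6.7×16.2 = -42.94 → no gain ✓.
Mid-fitness (own payoff 36.9 − 3.1×1.4 = 32.56): to d=0 gives 24.0 → no gain ✓; to d=16.2 gives 65.6 − 3.1×16.2 = 15.38 → no gain ✓.
High-fitness (own payoff 65.6 − 1.0×16.2 = 49.4): to d=0 gives 24.0 → no gain ✓; to d=1.4 gives 36.9 − 1.0×1.4 = 35.5 → no gain ✓.
5 of the 6 constraints hold; not an equilibrium.

5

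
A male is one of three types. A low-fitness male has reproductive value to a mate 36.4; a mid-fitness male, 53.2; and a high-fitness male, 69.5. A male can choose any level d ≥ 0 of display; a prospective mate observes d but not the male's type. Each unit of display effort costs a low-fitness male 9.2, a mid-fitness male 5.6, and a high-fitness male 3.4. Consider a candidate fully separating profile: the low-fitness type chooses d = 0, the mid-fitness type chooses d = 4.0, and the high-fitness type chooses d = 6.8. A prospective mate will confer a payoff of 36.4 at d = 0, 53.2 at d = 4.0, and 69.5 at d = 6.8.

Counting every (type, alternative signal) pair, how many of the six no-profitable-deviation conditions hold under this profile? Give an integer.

High-fitness (own payoff 69.5 − 3.4×6.8 = 46.38): to d=0 gives 36.4 → no gain ✓; to d=4.0 gives 53.2 − 3.4×4.0 = 39.6 → no gain ✓.
Low-fitness (own payoff 36.4): to d=4.0 gives 53.2 − 9.2×4.0 = 16.4 → no gain ✓; to d=6.8 gives 69.5 − 9.2×6.8 = 6.94 → no gain ✓.
Mid-fitness (own payoff 53.2 − 5.6×4.0 = 30.8): to d=0 gives 36.4 → profitable ✗; to d=6.8 gives 69.5 − 5.6×6.8 = 31.42 → profitable ✗.
4 of the 6 constraints hold; not an equilibrium.

4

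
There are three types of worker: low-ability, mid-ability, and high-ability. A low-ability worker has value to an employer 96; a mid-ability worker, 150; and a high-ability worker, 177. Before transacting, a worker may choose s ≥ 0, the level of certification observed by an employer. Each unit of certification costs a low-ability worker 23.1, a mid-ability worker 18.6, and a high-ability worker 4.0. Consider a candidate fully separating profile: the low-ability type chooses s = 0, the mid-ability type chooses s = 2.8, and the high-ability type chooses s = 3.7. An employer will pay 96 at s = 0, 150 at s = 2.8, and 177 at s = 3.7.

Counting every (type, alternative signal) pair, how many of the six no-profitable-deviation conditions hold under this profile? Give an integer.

Mid-ability (own payoff 150 − 18.6×2.8 = 97.92): to s=0 gives 96 → no gain ✓; to s=3.7 gives 177 − 18.6×3.7 = 108.18 → profitable ✗.
Low-ability (own payoff 96): to s=2.8 gives 150 − 23.1×2.8 = 85.32 → no gain ✓; to s=3.7 gives 177 − 23.1×3.7 = 91.53 → no gain ✓.
High-ability (own payoff 177 − 4.0×3.7 = 162.2): to s=0 gives 96 → no gain ✓; to s=2.8 gives 150 − 4.0×2.8 = 138.8 → no gain ✓.
5 of the 6 constraints hold; not an equilibrium.

5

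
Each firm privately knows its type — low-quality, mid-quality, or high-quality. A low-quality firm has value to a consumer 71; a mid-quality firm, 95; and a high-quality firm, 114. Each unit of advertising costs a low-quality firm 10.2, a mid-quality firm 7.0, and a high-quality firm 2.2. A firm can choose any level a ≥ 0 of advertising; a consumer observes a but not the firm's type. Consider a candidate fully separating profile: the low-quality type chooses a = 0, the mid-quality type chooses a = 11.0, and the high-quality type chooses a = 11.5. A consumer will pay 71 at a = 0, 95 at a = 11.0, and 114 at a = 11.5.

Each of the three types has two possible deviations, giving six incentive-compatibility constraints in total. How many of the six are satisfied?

4

Mid-quality (own payoff 95 − 7.0×11.0 = 18): to a=0 gives 71 → profitable ✗; to a=11.5 gives 114 − 7.0×11.5 = 33.5 → profitable ✗.
Low-quality (own payoff 71): to a=11.0 gives 95 − 10.2×11.0 = -17.2 → no gain ✓; to a=11.5 gives 114 − 10.2×11.5 = -3.3 → no gain ✓.
High-quality (own payoff 114 − 2.2×11.5 = 88.7): to a=0 gives 71 → no gain ✓; to a=11.0 gives 95 − 2.2×11.0 = 70.8 → no gain ✓.
4 of the 6 constraints hold; not an equilibrium.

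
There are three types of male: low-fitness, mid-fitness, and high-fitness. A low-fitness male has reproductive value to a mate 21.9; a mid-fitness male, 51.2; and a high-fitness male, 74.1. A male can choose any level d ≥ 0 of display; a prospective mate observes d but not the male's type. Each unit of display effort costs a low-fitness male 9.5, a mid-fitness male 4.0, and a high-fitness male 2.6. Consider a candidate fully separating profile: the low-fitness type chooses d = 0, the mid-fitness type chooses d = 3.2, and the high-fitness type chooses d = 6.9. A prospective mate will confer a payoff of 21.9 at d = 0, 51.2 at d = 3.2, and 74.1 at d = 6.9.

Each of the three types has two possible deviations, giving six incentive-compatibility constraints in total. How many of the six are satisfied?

Low-fitness (own payoff 21.9): to d=3.2 gives 51.2 − 9.5×3.2 = 20.8 → no gain ✓; to d=6.9 gives 74.1 − 9.5×6.9 = 8.55 → no gain ✓.
Mid-fitness (own payoff 51.2 − 4.0×3.2 = 38.4): to d=0 gives 21.9 → no gain ✓; to d=6.9 gives 74.1 − 4.0×6.9 = 46.5 → profitable ✗.
High-fitness (own payoff 74.1 − 2.6×6.9 = 56.16): to d=0 gives 21.9 → no gain ✓; to d=3.2 gives 51.2 − 2.6×3.2 = 42.88 → no gain ✓.
5 of the 6 constraints hold; not an equilibrium.

5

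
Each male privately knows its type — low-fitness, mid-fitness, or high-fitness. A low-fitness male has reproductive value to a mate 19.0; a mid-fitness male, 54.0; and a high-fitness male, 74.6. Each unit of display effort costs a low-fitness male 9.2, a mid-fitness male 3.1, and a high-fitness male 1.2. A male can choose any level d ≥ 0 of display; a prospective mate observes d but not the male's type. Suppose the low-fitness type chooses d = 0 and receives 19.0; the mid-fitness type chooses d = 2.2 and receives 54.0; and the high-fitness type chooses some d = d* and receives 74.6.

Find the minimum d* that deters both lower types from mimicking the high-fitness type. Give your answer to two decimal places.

Mid-fitness type (on-path payoff 54.0 − 3.1×2.2 = 47.18) won't mimic when 47.18 ≥ 74.6 − 3.1·d*, i.e. d* ≥ 8.85.
Low-fitness type (on-path payoff 19.0) won't mimic when 19.0 ≥ 74.6 − 9.2·d*, i.e. d* ≥ 6.04.
Both must hold, so d* = max(6.04, 8.85) = 8.85. The mid-fitness type's constraint binds.

8.85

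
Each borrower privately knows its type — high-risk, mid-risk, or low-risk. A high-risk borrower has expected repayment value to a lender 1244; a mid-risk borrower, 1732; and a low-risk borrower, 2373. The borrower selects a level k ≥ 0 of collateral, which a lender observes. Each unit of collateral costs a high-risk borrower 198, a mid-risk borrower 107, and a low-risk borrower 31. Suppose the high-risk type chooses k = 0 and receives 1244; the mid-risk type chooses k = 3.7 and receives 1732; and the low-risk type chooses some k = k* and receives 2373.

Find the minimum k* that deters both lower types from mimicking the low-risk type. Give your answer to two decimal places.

9.69

Mid-risk type (on-path payoff 1732 − 107×3.7 = 1336.1) won't mimic when 1336.1 ≥ 2373 − 107·k*, i.e. k* ≥ 9.69.
High-risk type (on-path payoff 1244) won't mimic when 1244 ≥ 2373 − 198·k*, i.e. k* ≥ 5.70.
Both must hold, so k* = max(5.70, 9.69) = 9.69. The mid-risk type's constraint binds.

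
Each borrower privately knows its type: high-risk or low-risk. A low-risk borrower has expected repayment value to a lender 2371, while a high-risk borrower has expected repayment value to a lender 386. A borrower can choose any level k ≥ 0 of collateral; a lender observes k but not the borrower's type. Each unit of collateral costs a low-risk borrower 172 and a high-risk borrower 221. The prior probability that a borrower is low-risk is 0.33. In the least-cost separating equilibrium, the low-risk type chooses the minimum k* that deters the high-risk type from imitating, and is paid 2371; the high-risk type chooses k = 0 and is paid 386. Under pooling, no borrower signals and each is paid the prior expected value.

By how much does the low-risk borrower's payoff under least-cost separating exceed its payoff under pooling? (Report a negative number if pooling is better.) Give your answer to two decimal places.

-214.94

Least-cost separating signal: k* solves 386 = 2371 − 221·k*, so k* = (2371 − 386)/221 ≈ 8.9819.
Low-risk type's separating payoff: 2371 − 172 × k* = 2371 − 172 × (2371 − 386)/221 = 2371 − 341420/221 ≈ 826.1131.
Pooling payoff: 0.33 × 2371 + 0.67 × 386 = 1041.05.
Difference: 826.1131 − 1041.05 = -214.9369, i.e. -214.94 to two decimal places.
The low-risk type would prefer the pooling outcome.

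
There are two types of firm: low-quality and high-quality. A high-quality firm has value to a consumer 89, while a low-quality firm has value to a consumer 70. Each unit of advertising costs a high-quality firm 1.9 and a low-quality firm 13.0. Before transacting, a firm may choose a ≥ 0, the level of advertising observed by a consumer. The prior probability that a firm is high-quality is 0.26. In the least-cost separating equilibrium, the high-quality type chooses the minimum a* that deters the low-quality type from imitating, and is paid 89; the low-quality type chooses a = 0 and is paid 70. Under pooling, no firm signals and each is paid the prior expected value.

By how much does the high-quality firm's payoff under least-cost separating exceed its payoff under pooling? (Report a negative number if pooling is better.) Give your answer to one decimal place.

Least-cost separating signal: a* solves 70 = 89 − 13.0·a*, so a* = (89 − 70)/13.0 ≈ 1.4615.
High-quality type's separating payoff: 89 − 1.9 × a* = 89 − 1.9 × (89 − 70)/13.0 = 89 − 36.1/13.0 ≈ 86.223.
Pooling payoff: 0.26 × 89 + 0.74 × 70 = 74.94.
Difference: 86.223 − 74.94 = 11.283, i.e. 11.3 to one decimal place.
The high-quality type prefers to separate.

11.3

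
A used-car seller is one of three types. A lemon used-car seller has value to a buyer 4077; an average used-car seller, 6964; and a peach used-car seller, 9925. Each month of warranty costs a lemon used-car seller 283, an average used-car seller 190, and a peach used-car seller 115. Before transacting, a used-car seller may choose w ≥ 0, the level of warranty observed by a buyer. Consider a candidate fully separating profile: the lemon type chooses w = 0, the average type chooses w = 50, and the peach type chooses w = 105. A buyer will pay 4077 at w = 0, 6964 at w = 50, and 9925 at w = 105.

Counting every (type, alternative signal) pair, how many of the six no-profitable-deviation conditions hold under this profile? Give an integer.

Peach (own payoff 9925 − 115×105 = -2150): to w=0 gives 4077 → profitable ✗; to w=50 gives 6964 − 115×50 = 1214 → profitable ✗.
Average (own payoff 6964 − 190×50 = -2536): to w=0 gives 4077 → profitable ✗; to w=105 gives 9925 − 190×105 = -10025 → no gain ✓.
Lemon (own payoff 4077): to w=50 gives 6964 − 283×50 = -7186 → no gain ✓; to w=105 gives 9925 − 283×105 = -19790 → no gain ✓.
3 of the 6 constraints hold; not an equilibrium.

3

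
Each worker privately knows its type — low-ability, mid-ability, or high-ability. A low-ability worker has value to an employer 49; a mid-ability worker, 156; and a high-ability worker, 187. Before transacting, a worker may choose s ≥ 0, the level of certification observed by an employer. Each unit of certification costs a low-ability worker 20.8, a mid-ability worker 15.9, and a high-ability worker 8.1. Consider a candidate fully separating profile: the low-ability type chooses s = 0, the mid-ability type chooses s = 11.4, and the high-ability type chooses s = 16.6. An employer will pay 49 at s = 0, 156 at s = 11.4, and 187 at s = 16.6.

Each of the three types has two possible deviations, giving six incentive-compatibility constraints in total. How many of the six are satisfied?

High-ability (own payoff 187 − 8.1×16.6 = 52.54): to s=0 gives 49 → no gain ✓; to s=11.4 gives 156 − 8.1×11.4 = 63.66 → profitable ✗.
Low-ability (own payoff 49): to s=11.4 gives 156 − 20.8×11.4 = -81.12 → no gain ✓; to s=16.6 gives 187 − 20.8×16.6 = -158.28 → no gain ✓.
Mid-ability (own payoff 156 − 15.9×11.4 = -25.26): to s=0 gives 49 → profitable ✗; to s=16.6 gives 187 − 15.9×16.6 = -76.94 → no gain ✓.
4 of the 6 constraints hold; not an equilibrium.

4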